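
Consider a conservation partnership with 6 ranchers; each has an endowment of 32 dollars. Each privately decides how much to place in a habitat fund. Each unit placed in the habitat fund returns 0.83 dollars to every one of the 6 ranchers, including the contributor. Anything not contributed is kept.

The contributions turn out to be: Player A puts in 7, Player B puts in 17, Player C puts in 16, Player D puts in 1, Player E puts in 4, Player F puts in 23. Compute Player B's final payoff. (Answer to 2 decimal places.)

71.44 dollars

Total contributed: 7 + 17 + 16 + 1 + 4 + 23 = 68.
Each receives 0.83 × 68 = 56.44 from the habitat fund.
Player B keeps 32 − 17 = 15, so Player B's payoff is 15 + 56.44 = 71.44.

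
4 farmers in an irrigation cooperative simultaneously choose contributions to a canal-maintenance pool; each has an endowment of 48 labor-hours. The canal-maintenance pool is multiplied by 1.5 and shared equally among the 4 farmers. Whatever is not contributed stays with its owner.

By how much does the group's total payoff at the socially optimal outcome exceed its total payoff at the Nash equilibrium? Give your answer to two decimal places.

Each contributed unit returns 1.5/4 = 0.3750 to its contributor — below 1 — so contributing 0 is dominant for every player. At the Nash equilibrium everyone keeps their 48, and the group total is 4 × 48 = 192.
Each contributed unit returns 1.500 to the group as a whole (0.3750 to each of 4 players), which exceeds 1, so the social optimum is full contribution: group total = 1.500 × 192 = 288.00.
Efficiency loss = 288.00 − 192 = 96.00.

96.00 labor-hours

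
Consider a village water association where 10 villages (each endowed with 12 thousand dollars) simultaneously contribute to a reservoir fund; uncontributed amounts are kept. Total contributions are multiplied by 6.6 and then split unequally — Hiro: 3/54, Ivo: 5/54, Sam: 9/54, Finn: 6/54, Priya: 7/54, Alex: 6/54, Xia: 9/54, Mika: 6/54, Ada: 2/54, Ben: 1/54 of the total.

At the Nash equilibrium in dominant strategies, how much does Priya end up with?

Player j's private return per contributed unit is 6.6 × (j's share). Contributing is weakly dominant for j when that share is at least 1/6.6 = 0.1515, and contributing 0 is dominant otherwise.
Sam and Xia clear that bar, contributing 12 each; the remaining 8 contribute 0. Total contributed: 24.
Priya keeps 12 and receives 6.6 × 24 × 7/54 = 20.53 from the reservoir fund, for a payoff of 32.53.

32.53 thousand dollars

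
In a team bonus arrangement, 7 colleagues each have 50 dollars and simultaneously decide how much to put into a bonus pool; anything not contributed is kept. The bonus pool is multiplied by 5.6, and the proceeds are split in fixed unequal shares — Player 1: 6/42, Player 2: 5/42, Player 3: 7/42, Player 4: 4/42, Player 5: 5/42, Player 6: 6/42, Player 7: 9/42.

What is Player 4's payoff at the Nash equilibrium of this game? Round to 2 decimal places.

Each unit j contributes comes back to j as 5.6 × (j's share), so j prefers to contribute only if that share exceeds 1/5.6 = 0.1786; otherwise keeping the unit dominates.
Player 7 alone (share 9/42) is above the threshold, contributing 50; the remaining 6 contribute 0. Total contributed: 50.
Player 4 keeps 50 and receives 5.6 × 50 × 4/42 = 26.67 from the bonus pool, for a payoff of 76.67.

76.67 dollars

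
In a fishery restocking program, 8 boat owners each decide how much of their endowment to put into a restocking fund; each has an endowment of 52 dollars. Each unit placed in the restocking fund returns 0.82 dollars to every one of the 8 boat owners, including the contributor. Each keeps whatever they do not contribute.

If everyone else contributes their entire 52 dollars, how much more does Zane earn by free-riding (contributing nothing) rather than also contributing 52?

9.36 dollars

Switching from a contribution of 52 to 0 lets Zane keep an extra 52 dollars, but lowers the restocking fund by 52, which costs Zane their own share of that drop: 0.82 × 52 = 42.64.
Net gain = 52 − 42.64 = 9.36. The private return per contributed unit (0.82) is below 1, so free-riding is indeed the best response regardless of what the others do.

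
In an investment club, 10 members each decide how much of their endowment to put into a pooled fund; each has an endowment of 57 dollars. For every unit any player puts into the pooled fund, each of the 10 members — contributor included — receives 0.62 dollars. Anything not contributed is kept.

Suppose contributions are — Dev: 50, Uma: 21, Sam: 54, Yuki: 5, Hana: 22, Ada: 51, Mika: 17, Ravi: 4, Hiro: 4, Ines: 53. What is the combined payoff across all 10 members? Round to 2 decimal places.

Total contributed: 50 + 21 + 54 + 5 + 22 + 51 + 17 + 4 + 4 + 53 = 281; total kept: 10 × 57 − 281 = 289.
The pooled fund pays out 0.62 × 10 × 281 = 1742.20 in aggregate.
Group total = 289 + 1742.20 = 2031.20.

2031.20 dollars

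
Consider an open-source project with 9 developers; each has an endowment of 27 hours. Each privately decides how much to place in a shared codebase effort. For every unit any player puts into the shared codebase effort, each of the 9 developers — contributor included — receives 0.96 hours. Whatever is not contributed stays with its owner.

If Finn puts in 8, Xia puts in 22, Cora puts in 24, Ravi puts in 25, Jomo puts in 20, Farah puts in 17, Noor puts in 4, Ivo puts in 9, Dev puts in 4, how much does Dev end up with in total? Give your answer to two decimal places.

Total contributed: 8 + 22 + 24 + 25 + 20 + 17 + 4 + 9 + 4 = 133.
Each receives 0.96 × 133 = 127.68 from the shared codebase effort.
Dev keeps 27 − 4 = 23, so Dev's payoff is 23 + 127.68 = 150.68.

150.68 hours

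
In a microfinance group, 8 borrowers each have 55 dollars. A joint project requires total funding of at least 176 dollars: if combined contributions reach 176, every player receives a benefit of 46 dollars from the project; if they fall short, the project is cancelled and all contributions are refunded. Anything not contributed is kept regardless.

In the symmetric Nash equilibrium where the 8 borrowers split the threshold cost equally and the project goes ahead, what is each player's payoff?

79 dollars

Equal share of the threshold: 176/8 = 22.
At this profile no one gains by cutting their contribution: any cut drops the total below 176, the project is cancelled, contributions are refunded, and the deviator ends with 55, which is less than 55 − 22 + 46 = 79. Contributing more than 22 just wastes the excess. So contributing exactly 22 is a best response.
Each player's payoff: 55 − 22 + 46 = 79.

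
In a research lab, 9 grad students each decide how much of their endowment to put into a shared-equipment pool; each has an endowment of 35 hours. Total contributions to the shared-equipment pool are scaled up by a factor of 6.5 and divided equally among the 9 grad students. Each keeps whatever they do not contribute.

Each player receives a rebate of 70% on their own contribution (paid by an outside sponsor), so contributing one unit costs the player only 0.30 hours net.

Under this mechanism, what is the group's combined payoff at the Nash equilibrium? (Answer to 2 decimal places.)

2268.00 hours

Under the mechanism each unit contributed yields (6.5/9) / 0.30 = 2.4074 back to its contributor per unit of net cost, which exceeds 1, making full contribution the dominant choice for everyone.
So the Nash equilibrium is full contribution by all 9; the group earns 9 × (35 × 0.70 + 6.5 × 35) = 2268.00.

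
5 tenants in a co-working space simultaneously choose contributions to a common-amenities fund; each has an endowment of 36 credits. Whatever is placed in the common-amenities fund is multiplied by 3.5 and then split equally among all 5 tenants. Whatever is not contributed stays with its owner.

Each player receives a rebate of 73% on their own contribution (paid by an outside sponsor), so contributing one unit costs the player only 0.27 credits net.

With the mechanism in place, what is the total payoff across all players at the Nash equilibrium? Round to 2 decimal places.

The effective private return per unit is now (3.5/5) / 0.27 = 2.5926 > 1, so every player's dominant strategy flips to full contribution.
At the Nash equilibrium everyone contributes 36. Group total payoff = 5 × (36 × 0.73 + 3.5 × 36) = 761.40.

761.40 credits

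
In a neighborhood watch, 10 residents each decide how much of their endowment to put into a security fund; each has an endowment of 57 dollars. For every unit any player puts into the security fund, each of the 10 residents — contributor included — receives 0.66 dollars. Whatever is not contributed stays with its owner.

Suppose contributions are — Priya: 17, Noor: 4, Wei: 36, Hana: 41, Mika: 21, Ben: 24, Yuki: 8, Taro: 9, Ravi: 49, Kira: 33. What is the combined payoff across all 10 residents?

Total contributed: 17 + 4 + 36 + 41 + 21 + 24 + 8 + 9 + 49 + 33 = 242; total kept: 10 × 57 − 242 = 328.
The security fund pays out 0.66 × 10 × 242 = 1597.20 in aggregate.
Group total = 328 + 1597.20 = 1925.20.

1925.20 dollars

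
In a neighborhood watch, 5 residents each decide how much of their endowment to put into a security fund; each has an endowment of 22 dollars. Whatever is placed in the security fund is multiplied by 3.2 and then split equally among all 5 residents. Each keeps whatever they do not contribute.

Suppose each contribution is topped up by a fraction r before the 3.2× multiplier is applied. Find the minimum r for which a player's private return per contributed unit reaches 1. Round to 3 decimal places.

0.563

With matching at rate r, one contributed unit becomes (1 + r) in the security fund and returns 3.2 × (1 + r) / 5 to the contributor.
Setting this equal to 1: 1 + r = 5/3.2 = 1.5625.
So the minimum matching rate is r = 1.5625 − 1 = 0.563.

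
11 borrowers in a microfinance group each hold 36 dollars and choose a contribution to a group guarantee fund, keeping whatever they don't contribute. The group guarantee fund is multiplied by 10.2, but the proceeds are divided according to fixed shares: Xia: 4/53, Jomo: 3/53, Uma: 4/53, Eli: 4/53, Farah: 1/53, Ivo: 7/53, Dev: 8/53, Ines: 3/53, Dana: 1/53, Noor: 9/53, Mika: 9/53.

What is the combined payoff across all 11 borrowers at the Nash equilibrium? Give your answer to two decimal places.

A player with share s gets back 10.2·s per unit contributed, so full contribution is dominant for anyone with s > 1/10.2 = 0.0980 and zero contribution is dominant for anyone below.
Ivo, Dev, Noor and Mika are above the threshold, contributing 36 each; the remaining 7 contribute 0. Total contributed: 144.
The group guarantee fund pays out 10.2 × 144 = 1468.80 in total (split across the unequal shares, but the aggregate is all that matters for the group sum).
The 7 free-riders keep 36 each, adding 252. Group total = 252 + 1468.80 = 1720.80.

1720.80 dollars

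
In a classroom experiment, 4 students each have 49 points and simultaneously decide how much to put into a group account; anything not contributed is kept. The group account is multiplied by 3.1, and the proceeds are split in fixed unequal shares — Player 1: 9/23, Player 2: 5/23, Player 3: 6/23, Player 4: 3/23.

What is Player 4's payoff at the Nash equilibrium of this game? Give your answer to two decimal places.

68.81 points

Each unit j contributes comes back to j as 3.1 × (j's share), so j prefers to contribute only if that share exceeds 1/3.1 = 0.3226; otherwise keeping the unit dominates.
Only Player 1 (9/23) clears that bar, contributing 49; the remaining 3 contribute 0. Total contributed: 49.
Player 4 keeps 49 and receives 3.1 × 49 × 3/23 = 19.81 from the group account, for a payoff of 68.81.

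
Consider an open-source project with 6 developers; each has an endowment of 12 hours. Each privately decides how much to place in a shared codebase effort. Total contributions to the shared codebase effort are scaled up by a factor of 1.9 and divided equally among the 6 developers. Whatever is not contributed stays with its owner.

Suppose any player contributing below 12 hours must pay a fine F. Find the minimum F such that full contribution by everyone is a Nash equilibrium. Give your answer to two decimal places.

8.20 hours

Given the others contribute fully, the best deviation is to contribute 0 (any partial contribution still incurs the fine and gives up units whose private return 0.3167 is below 1).
Deviating from 12 to 0 saves 12 hours but forfeits the deviator's share of the drop in the shared codebase effort: 1.9/6 × 12 = 3.80.
So the deviation gain is 12 − 3.80 = 8.20, and the fine must be at least 8.20 hours to wipe it out.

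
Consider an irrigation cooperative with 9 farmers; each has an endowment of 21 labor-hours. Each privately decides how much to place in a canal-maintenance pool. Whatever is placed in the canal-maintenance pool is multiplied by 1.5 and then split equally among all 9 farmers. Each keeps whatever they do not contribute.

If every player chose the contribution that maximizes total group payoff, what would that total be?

283.50 labor-hours

Each contributed unit returns 1.500 to the group as a whole (0.1667 to each of 9 players), which exceeds 1, so the social optimum is full contribution: group total = 1.500 × 189 = 283.50.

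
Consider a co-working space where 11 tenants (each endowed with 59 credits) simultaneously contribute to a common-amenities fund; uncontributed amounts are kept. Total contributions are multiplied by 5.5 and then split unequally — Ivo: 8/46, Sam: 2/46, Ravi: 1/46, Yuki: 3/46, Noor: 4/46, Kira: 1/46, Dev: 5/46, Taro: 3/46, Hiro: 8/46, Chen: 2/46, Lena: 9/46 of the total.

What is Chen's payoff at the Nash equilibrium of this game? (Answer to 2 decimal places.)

73.11 credits

Each unit j contributes comes back to j as 5.5 × (j's share), so j prefers to contribute only if that share exceeds 1/5.5 = 0.1818; otherwise keeping the unit dominates.
Lena alone (share 9/46) is above the threshold, contributing 59; the remaining 10 contribute 0. Total contributed: 59.
Chen keeps 59 and receives 5.5 × 59 × 2/46 = 14.11 from the common-amenities fund, for a payoff of 73.11.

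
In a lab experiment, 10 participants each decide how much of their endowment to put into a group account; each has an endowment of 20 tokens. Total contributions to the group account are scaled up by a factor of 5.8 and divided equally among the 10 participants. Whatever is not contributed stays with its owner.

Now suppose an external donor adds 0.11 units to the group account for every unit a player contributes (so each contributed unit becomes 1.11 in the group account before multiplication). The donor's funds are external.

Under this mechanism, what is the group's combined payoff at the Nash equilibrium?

Even with the mechanism, each unit contributed returns only 5.8 × 1.11 / 10 = 0.6438 per unit of net cost, so contributing nothing is still dominant.
At the Nash equilibrium no one contributes; group total payoff = 10 × 20 = 200.

200.00 tokens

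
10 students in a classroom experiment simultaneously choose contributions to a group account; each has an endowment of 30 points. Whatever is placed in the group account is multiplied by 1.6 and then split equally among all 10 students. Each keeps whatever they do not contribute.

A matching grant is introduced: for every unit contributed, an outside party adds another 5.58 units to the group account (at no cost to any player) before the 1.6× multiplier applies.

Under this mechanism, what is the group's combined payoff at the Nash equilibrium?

3158.40 points

The effective private return per unit is now 1.6 × 6.58 / 10 = 1.0528 > 1, so every player's dominant strategy flips to full contribution.
At the Nash equilibrium everyone contributes 30. Group total payoff = 1.6 × 6.58 × 300 = 3158.40.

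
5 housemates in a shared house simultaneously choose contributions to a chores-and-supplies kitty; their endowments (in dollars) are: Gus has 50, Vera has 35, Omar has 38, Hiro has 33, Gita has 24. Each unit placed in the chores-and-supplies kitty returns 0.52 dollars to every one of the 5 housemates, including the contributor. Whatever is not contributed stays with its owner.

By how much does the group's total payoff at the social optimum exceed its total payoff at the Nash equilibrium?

288.00 dollars

The private return per contributed unit is 0.52 < 1 for everyone, so the Nash equilibrium is zero contribution and the group total is Σ E_j = 50 + 35 + 38 + 33 + 24 = 180.
Each contributed unit returns 2.600 to the group, so the social optimum is full contribution by everyone: group total = 2.600 × 180 = 468.00.
Efficiency loss = (2.600 − 1) × 180 = 288.00.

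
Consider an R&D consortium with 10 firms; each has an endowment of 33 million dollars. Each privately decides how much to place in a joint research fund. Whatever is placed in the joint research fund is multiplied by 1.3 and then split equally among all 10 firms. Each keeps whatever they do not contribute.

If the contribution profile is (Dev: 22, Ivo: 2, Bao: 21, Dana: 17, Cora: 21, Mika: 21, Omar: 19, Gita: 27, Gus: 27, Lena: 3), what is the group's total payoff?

Total contributed: 22 + 2 + 21 + 17 + 21 + 21 + 19 + 27 + 27 + 3 = 180; total kept: 10 × 33 − 180 = 150.
The joint research fund pays out 1.3 × 180 = 234.00 in aggregate.
Group total = 150 + 234.00 = 384.00.

384.00 million dollars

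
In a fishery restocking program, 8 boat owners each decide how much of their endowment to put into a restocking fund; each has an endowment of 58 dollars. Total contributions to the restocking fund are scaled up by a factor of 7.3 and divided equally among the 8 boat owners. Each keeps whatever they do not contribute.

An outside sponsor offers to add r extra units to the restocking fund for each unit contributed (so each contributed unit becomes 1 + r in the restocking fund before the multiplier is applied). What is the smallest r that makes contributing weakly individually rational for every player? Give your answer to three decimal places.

0.096

With matching at rate r, one contributed unit becomes (1 + r) in the restocking fund and returns 7.3 × (1 + r) / 8 to the contributor.
Setting this equal to 1: 1 + r = 8/7.3 = 1.0959.
So the minimum matching rate is r = 1.0959 − 1 = 0.096.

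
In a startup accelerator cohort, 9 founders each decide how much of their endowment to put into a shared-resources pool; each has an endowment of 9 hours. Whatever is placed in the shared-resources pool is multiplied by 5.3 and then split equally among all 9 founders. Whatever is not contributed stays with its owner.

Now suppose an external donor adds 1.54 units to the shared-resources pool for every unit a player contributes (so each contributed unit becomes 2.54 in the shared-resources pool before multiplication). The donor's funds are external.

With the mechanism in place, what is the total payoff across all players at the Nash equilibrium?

1090.42 hours

The effective private return per unit is now 5.3 × 2.54 / 9 = 1.4958 > 1, so every player's dominant strategy flips to full contribution.
At the Nash equilibrium everyone contributes 9. Group total payoff = 5.3 × 2.54 × 81 = 1090.42.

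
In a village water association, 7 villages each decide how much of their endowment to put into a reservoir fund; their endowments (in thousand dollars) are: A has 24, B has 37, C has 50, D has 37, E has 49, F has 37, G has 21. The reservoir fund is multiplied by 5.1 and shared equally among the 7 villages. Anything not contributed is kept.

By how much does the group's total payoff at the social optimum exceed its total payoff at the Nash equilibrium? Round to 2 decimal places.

1045.50 thousand dollars

The private return per contributed unit is 5.1/7 = 0.7286 < 1 for every player regardless of endowment, so the Nash equilibrium is zero contribution and the group total is Σ E_j = 24 + 37 + 50 + 37 + 49 + 37 + 21 = 255.
Each contributed unit returns 5.100 to the group, so the social optimum is full contribution by everyone: group total = 5.100 × 255 = 1300.50.
Efficiency loss = (5.100 − 1) × 255 = 1045.50.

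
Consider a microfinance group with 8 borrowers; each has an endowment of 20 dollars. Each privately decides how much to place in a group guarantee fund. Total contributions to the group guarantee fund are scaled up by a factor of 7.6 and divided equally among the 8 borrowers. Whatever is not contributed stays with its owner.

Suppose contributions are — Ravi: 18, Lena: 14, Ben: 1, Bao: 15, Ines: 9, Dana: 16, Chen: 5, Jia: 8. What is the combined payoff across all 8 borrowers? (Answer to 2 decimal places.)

727.60 dollars

Total contributed: 18 + 14 + 1 + 15 + 9 + 16 + 5 + 8 = 86; total kept: 8 × 20 − 86 = 74.
The group guarantee fund pays out 7.6 × 86 = 653.60 in aggregate.
Group total = 74 + 653.60 = 727.60.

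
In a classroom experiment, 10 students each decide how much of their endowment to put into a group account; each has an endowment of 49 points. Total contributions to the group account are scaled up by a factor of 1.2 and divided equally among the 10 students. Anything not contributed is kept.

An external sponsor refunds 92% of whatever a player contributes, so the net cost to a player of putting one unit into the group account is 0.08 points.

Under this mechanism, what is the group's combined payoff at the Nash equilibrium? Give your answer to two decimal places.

The effective private return per unit is now (1.2/10) / 0.08 = 1.5000 > 1, so every player's dominant strategy flips to full contribution.
At the Nash equilibrium everyone contributes 49. Group total payoff = 10 × (49 × 0.92 + 1.2 × 49) = 1038.80.

1038.80 points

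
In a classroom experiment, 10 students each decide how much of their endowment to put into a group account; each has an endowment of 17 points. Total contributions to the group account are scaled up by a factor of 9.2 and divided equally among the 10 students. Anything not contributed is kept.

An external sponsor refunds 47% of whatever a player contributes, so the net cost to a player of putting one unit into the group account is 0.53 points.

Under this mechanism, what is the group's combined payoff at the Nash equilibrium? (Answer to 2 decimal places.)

1643.90 points

The effective private return per unit is now (9.2/10) / 0.53 = 1.7358 > 1, so every player's dominant strategy flips to full contribution.
At the Nash equilibrium everyone contributes 17. Group total payoff = 10 × (17 × 0.47 + 9.2 × 17) = 1643.90.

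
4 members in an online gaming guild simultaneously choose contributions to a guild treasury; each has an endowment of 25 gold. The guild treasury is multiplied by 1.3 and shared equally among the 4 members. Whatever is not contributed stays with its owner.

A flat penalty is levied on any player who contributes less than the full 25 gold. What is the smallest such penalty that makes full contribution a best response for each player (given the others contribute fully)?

16.88 gold

Given the others contribute fully, the best deviation is to contribute 0 (any partial contribution still incurs the fine and gives up units whose private return 0.3250 is below 1).
Deviating from 25 to 0 saves 25 gold but forfeits the deviator's share of the drop in the guild treasury: 1.3/4 × 25 = 8.12.
So the deviation gain is 25 − 8.12 = 16.88, and the fine must be at least 16.88 gold to wipe it out.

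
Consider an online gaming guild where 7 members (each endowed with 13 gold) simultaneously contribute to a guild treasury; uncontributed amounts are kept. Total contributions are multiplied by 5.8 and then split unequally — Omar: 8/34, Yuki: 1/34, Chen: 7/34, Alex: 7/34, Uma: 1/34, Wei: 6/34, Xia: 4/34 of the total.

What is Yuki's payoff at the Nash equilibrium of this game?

For player j, contributing a unit is worthwhile iff 5.8 × (j's share) ≥ 1, i.e. iff j's share is at least 0.1724.
Omar, Chen, Alex and Wei are above the threshold, contributing 13 each; the remaining 3 contribute 0. Total contributed: 52.
Yuki keeps 13 and receives 5.8 × 52 × 1/34 = 8.87 from the guild treasury, for a payoff of 21.87.

21.87 gold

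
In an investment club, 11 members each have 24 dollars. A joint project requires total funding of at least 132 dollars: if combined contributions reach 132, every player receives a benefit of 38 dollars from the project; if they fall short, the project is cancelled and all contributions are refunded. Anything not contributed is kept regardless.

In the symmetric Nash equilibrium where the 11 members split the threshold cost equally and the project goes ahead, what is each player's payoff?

Equal share of the threshold: 132/11 = 12.
At this profile no one gains by cutting their contribution: any cut drops the total below 132, the project is cancelled, contributions are refunded, and the deviator ends with 24, which is less than 24 − 12 + 38 = 50. Contributing more than 12 just wastes the excess. So contributing exactly 12 is a best response.
Each player's payoff: 24 − 12 + 38 = 50.

50 dollars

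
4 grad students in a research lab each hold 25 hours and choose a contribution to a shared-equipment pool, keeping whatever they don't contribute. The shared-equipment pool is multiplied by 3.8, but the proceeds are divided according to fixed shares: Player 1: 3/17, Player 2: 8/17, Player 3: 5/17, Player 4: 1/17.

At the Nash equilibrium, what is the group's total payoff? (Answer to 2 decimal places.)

240.00 hours

A player with share s gets back 3.8·s per unit contributed, so full contribution is dominant for anyone with s > 1/3.8 = 0.2632 and zero contribution is dominant for anyone below.
Player 2 and Player 3 are above the threshold, contributing 25 each; the remaining 2 contribute 0. Total contributed: 50.
The shared-equipment pool pays out 3.8 × 50 = 190.00 in total (split across the unequal shares, but the aggregate is all that matters for the group sum).
The 2 free-riders keep 25 each, adding 50. Group total = 50 + 190.00 = 240.00.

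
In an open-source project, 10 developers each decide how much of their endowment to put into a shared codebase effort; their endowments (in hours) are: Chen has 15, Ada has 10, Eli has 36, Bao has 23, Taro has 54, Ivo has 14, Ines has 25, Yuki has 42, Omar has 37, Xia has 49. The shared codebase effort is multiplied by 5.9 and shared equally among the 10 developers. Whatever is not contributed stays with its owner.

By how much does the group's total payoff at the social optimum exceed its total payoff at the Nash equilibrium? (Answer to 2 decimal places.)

The private return per contributed unit is 5.9/10 = 0.5900 < 1 for every player regardless of endowment, so the Nash equilibrium is zero contribution and the group total is Σ E_j = 15 + 10 + 36 + 23 + 54 + 14 + 25 + 42 + 37 + 49 = 305.
Each contributed unit returns 5.900 to the group, so the social optimum is full contribution by everyone: group total = 5.900 × 305 = 1799.50.
Efficiency loss = (5.900 − 1) × 305 = 1494.50.

1494.50 hours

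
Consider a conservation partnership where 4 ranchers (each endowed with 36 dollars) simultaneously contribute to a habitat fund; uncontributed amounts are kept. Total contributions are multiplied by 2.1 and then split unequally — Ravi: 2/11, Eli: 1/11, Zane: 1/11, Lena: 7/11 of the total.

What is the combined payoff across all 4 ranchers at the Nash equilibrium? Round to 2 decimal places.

Each unit j contributes comes back to j as 2.1 × (j's share), so j prefers to contribute only if that share exceeds 1/2.1 = 0.4762; otherwise keeping the unit dominates.
Only Lena (7/11) clears that bar, contributing 36; the remaining 3 contribute 0. Total contributed: 36.
The habitat fund pays out 2.1 × 36 = 75.60 in total (split across the unequal shares, but the aggregate is all that matters for the group sum).
The 3 free-riders keep 36 each, adding 108. Group total = 108 + 75.60 = 183.60.

183.60 dollars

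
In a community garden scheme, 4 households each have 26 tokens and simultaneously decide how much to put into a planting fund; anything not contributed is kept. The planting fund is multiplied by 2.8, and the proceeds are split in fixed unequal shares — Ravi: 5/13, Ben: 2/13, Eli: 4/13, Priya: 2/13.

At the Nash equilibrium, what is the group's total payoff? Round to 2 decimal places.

Player j's private return per contributed unit is 2.8 × (j's share). Contributing is weakly dominant for j when that share is at least 1/2.8 = 0.3571, and contributing 0 is dominant otherwise.
Only Ravi (5/13) clears that bar, contributing 26; the remaining 3 contribute 0. Total contributed: 26.
The planting fund pays out 2.8 × 26 = 72.80 in total (split across the unequal shares, but the aggregate is all that matters for the group sum).
The 3 free-riders keep 26 each, adding 78. Group total = 78 + 72.80 = 150.80.

150.80 tokens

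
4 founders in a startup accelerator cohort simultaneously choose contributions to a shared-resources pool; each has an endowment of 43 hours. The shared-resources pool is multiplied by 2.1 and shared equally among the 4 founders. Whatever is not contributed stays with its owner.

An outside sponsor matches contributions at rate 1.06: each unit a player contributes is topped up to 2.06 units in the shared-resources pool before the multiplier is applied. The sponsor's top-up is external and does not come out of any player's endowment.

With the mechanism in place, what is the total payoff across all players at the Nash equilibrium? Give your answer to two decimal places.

744.07 hours

Under the mechanism each unit contributed yields 2.1 × 2.06 / 4 = 1.0815 back to its contributor per unit of net cost, which exceeds 1, making full contribution the dominant choice for everyone.
At the Nash equilibrium everyone contributes 43. Group total payoff = 2.1 × 2.06 × 172 = 744.07.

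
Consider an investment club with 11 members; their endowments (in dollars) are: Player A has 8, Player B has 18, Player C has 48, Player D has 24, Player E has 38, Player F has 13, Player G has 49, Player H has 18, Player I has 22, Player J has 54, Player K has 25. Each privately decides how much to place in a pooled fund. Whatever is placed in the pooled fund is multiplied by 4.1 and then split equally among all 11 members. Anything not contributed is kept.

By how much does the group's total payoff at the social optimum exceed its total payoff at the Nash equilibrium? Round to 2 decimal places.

The private return per contributed unit is 4.1/11 = 0.3727 < 1 for every player regardless of endowment, so the Nash equilibrium is zero contribution and the group total is Σ E_j = 8 + 18 + 48 + 24 + 38 + 13 + 49 + 18 + 22 + 54 + 25 = 317.
Each contributed unit returns 4.100 to the group, so the social optimum is full contribution by everyone: group total = 4.100 × 317 = 1299.70.
Efficiency loss = (4.100 − 1) × 317 = 982.70.

982.70 dollars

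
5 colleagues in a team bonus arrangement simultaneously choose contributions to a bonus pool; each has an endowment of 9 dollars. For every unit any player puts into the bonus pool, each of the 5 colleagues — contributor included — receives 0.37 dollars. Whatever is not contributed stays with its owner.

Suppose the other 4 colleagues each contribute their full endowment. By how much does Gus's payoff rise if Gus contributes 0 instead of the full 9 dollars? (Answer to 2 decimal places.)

5.67 dollars

Switching from a contribution of 9 to 0 lets Gus keep an extra 9 dollars, but lowers the bonus pool by 9, which costs Gus their own share of that drop: 0.37 × 9 = 3.33.
Net gain = 9 − 3.33 = 5.67. The private return per contributed unit (0.37) is below 1, so free-riding is indeed the best response regardless of what the others do.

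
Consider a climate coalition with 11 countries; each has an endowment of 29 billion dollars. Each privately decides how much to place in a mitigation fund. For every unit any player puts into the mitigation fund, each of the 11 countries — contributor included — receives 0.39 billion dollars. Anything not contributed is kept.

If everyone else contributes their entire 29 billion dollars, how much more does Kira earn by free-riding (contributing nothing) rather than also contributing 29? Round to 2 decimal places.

Switching from a contribution of 29 to 0 lets Kira keep an extra 29 billion dollars, but lowers the mitigation fund by 29, which costs Kira their own share of that drop: 0.39 × 29 = 11.31.
Net gain = 29 − 11.31 = 17.69. The private return per contributed unit (0.39) is below 1, so free-riding is indeed the best response regardless of what the others do.

17.69 billion dollars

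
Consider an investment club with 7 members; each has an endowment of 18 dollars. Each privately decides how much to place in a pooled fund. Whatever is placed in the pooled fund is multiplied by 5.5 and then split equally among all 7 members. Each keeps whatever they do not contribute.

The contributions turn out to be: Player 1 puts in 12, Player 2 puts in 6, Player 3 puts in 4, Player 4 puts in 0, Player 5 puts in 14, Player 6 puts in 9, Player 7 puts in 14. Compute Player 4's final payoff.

64.36 dollars

Total contributed: 12 + 6 + 4 + 0 + 14 + 9 + 14 = 59.
Each receives 5.5 × 59 / 7 = 46.36 from the pooled fund.
Player 4 keeps 18 − 0 = 18, so Player 4's payoff is 18 + 46.36 = 64.36.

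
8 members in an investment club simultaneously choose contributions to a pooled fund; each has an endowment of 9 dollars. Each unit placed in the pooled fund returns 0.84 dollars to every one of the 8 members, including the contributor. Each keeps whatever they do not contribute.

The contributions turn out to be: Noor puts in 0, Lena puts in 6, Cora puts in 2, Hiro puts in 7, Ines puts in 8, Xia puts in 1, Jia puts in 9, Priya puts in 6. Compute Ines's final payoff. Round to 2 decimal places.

33.76 dollars

Total contributed: 0 + 6 + 2 + 7 + 8 + 1 + 9 + 6 = 39.
Each receives 0.84 × 39 = 32.76 from the pooled fund.
Ines keeps 9 − 8 = 1, so Ines's payoff is 1 + 32.76 = 33.76.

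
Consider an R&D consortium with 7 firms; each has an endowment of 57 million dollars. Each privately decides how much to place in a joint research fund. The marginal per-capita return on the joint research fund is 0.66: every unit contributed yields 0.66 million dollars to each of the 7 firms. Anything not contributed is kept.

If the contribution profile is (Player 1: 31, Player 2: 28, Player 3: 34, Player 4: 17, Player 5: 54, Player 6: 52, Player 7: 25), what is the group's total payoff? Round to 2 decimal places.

1271.42 million dollars

Total contributed: 31 + 28 + 34 + 17 + 54 + 52 + 25 = 241; total kept: 7 × 57 − 241 = 158.
The joint research fund pays out 0.66 × 7 × 241 = 1113.42 in aggregate.
Group total = 158 + 1113.42 = 1271.42.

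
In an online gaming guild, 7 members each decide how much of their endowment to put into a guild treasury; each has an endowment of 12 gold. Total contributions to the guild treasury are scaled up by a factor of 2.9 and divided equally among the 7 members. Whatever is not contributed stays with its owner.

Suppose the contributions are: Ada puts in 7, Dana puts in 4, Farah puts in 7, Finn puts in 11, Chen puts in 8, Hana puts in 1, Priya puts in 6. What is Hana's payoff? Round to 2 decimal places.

Total contributed: 7 + 4 + 7 + 11 + 8 + 1 + 6 = 44.
Each receives 2.9 × 44 / 7 = 18.23 from the guild treasury.
Hana keeps 12 − 1 = 11, so Hana's payoff is 11 + 18.23 = 29.23.

29.23 gold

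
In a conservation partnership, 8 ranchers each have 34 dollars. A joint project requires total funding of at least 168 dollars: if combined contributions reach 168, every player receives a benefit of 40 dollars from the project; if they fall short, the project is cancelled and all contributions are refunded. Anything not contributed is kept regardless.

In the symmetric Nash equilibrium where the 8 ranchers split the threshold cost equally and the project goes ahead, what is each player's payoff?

Equal share of the threshold: 168/8 = 21.
At this profile no one gains by cutting their contribution: any cut drops the total below 168, the project is cancelled, contributions are refunded, and the deviator ends with 34, which is less than 34 − 21 + 40 = 53. Contributing more than 21 just wastes the excess. So contributing exactly 21 is a best response.
Each player's payoff: 34 − 21 + 40 = 53.

53 dollars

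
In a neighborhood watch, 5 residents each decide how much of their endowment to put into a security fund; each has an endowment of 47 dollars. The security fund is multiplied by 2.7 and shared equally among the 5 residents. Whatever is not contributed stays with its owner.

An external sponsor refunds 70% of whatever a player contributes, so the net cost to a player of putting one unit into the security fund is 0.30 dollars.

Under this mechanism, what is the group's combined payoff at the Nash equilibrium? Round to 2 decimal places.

Under the mechanism each unit contributed yields (2.7/5) / 0.30 = 1.8000 back to its contributor per unit of net cost, which exceeds 1, making full contribution the dominant choice for everyone.
At the Nash equilibrium everyone contributes 47. Group total payoff = 5 × (47 × 0.70 + 2.7 × 47) = 799.00.

799.00 dollars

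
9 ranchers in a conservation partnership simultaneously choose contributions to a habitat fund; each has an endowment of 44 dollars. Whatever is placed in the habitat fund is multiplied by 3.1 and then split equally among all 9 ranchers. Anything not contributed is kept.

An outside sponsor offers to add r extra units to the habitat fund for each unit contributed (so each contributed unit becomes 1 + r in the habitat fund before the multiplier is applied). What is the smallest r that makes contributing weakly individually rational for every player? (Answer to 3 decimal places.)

1.903

With matching at rate r, one contributed unit becomes (1 + r) in the habitat fund and returns 3.1 × (1 + r) / 9 to the contributor.
Setting this equal to 1: 1 + r = 9/3.1 = 2.9032.
So the minimum matching rate is r = 2.9032 − 1 = 1.903.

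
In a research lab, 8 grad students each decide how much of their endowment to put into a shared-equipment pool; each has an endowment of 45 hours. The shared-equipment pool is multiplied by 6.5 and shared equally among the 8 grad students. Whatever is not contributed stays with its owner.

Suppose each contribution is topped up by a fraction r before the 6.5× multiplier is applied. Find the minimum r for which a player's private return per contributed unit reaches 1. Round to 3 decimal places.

With matching at rate r, one contributed unit becomes (1 + r) in the shared-equipment pool and returns 6.5 × (1 + r) / 8 to the contributor.
Setting this equal to 1: 1 + r = 8/6.5 = 1.2308.
So the minimum matching rate is r = 1.2308 − 1 = 0.231.

0.231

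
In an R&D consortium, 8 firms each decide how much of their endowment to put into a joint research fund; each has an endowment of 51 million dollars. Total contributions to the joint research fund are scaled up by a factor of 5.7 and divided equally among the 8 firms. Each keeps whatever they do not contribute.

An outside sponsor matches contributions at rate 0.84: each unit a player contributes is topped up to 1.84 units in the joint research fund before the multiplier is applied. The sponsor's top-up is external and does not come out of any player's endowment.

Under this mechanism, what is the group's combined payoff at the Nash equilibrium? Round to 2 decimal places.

4279.10 million dollars

With the mechanism, a contributed unit returns 5.7 × 1.84 / 8 = 1.3110 per unit of net cost to the contributor — now above 1 — so contributing fully is weakly dominant for every player.
At the Nash equilibrium everyone contributes 51. Group total payoff = 5.7 × 1.84 × 408 = 4279.10.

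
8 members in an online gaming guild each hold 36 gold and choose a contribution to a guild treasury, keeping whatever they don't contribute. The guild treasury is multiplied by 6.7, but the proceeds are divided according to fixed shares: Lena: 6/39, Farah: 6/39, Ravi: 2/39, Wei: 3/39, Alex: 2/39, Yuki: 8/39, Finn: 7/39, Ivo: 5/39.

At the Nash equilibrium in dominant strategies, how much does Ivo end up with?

159.69 gold

Player j's private return per contributed unit is 6.7 × (j's share). Contributing is weakly dominant for j when that share is at least 1/6.7 = 0.1493, and contributing 0 is dominant otherwise.
Lena, Farah, Yuki and Finn clear that bar, contributing 36 each; the remaining 4 contribute 0. Total contributed: 144.
Ivo keeps 36 and receives 6.7 × 144 × 5/39 = 123.69 from the guild treasury, for a payoff of 159.69.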